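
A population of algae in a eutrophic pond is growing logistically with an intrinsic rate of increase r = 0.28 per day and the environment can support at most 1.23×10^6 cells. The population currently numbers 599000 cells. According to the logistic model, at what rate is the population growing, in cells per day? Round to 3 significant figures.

dN/dt = rN(1 − N/K) = 0.28 × 599000 × (1 − 599000/1.23×10^6).
1 − 599000/1.23×10^6 = 0.51301; dN/dt = 0.28 × 599000 × 0.51301 = 86042.

86000 cells per day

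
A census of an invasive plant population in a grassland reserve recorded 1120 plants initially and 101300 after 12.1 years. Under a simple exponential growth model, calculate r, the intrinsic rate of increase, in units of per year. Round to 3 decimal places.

From N(t) = N₀·e^(rt): e^(r·12.1) = 101300/1120 = 90.446.
r·12.1 = ln(90.446) = 4.5048, so r = 4.5048/12.1 = 0.37229.

0.372 per year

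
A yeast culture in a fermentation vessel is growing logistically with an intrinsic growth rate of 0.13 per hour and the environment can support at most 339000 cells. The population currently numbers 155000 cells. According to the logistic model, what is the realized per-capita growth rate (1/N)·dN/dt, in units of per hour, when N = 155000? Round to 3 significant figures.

0.0706 per hour

(1/N)·dN/dt = r(1 − N/K) = 0.13 × (1 − 155000/339000).
= 0.13 × 0.54277 = 0.07056.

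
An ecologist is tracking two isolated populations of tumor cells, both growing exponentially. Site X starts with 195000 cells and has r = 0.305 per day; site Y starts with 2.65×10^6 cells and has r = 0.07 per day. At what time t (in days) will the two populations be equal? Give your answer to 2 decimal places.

11.10 days

Set 195000·e^(0.305t) = 2.65×10^6·e^(0.07t).
e^((0.305 − 0.07)t) = 2.65×10^6/195000 → e^(0.235·t) = 13.59.
0.235·t = ln(13.59) = 2.6093, so t = 2.6093/0.235 = 11.103.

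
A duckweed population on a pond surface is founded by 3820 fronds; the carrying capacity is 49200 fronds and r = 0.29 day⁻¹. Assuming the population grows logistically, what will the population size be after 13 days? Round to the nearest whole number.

38623 fronds

A = (K − N₀)/N₀ = (49200 − 3820)/3820 = 11.88.
N(t) = K/(1 + A·e^(−rt)) = 49200/(1 + 11.88×e^(−0.29×13)).
e^(−3.77) = 0.023052; denominator = 1 + 11.88×0.023052 = 1.2738.
N = 49200/1.2738 = 38623.1.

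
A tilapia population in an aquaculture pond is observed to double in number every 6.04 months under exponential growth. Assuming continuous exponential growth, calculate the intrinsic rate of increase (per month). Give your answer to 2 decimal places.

r = ln(2)/t_d = 0.6931/6.04 = 0.11476.

0.11 per month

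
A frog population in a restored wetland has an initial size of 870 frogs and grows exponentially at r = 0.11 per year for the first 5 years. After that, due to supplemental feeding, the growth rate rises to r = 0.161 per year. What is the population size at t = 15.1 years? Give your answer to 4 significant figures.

7666 frogs

Phase 1: N(5) = 870·e^(0.11×5) = 870·e^0.55 = 1507.93.
Phase 2 runs for 15.1 − 5 = 10.1 years at r = 0.161.
N(15.1) = 1507.93·e^(0.161×10.1) = 1507.93·e^1.626 = 7666.33.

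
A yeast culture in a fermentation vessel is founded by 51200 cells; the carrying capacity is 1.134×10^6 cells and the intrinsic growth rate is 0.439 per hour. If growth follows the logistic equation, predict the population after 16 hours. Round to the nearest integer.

A = (K − N₀)/N₀ = (1.134×10^6 − 51200)/51200 = 21.148.
N(t) = K/(1 + A·e^(−rt)) = 1.134×10^6/(1 + 21.148×e^(−0.439×16)).
e^(−7.024) = 0.00089026; denominator = 1 + 21.148×0.00089026 = 1.0188.
N = 1.134×10^6/1.0188 = 1.113044×10^6.

1113044 cells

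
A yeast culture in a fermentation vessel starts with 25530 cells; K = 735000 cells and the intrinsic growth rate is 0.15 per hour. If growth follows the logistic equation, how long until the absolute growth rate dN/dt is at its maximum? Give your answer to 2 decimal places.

22.16 hours

Logistic growth is fastest at N = K/2 = 367500.
A = (K − N₀)/N₀ = 27.79. Set K/(1 + A·e^(−rt)) = K/2 → A·e^(−rt) = 1.
e^(−0.15t) = 1/27.79 = 0.0359846, so t = ln(27.79)/0.15 = 3.3247/0.15 = 22.164.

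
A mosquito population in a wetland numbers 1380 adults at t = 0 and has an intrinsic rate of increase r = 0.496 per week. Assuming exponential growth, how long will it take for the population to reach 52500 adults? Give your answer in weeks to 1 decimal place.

7.3 weeks

Set N₀·e^(rt) = 52500: e^(0.496·t) = 52500/1380 = 38.043.
0.496·t = ln(38.043) = 3.6387, so t = 3.6387/0.496 = 7.3361.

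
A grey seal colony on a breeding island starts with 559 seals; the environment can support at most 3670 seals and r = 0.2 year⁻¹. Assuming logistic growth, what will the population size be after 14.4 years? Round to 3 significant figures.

A = (K − N₀)/N₀ = (3670 − 559)/559 = 5.5653.
N(t) = K/(1 + A·e^(−rt)) = 3670/(1 + 5.5653×e^(−0.2×14.4)).
e^(−2.88) = 0.056135; denominator = 1 + 5.5653×0.056135 = 1.3124.
N = 3670/1.3124 = 2796.39.

2800 seals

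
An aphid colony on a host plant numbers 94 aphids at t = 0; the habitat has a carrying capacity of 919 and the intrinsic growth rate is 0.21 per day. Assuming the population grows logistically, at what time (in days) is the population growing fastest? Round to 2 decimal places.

10.34 days

Logistic growth is fastest at N = K/2 = 459.5.
A = (K − N₀)/N₀ = 8.7766. Set K/(1 + A·e^(−rt)) = K/2 → A·e^(−rt) = 1.
e^(−0.21t) = 1/8.7766 = 0.113939, so t = ln(8.7766)/0.21 = 2.1721/0.21 = 10.343.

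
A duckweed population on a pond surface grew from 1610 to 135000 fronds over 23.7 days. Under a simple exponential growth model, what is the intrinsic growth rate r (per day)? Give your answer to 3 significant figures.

From N(t) = N₀·e^(rt): e^(r·23.7) = 135000/1610 = 83.851.
r·23.7 = ln(83.851) = 4.429, so r = 4.429/23.7 = 0.18688.

0.187 per day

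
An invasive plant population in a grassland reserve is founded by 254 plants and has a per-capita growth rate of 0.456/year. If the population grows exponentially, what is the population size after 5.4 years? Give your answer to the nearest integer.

N(t) = N₀·e^(rt) = 254 × e^(0.456×5.4) = 254 × e^2.462.
e^2.462 ≈ 11.733, so N ≈ 254 × 11.733 = 2980.17.

2980 plants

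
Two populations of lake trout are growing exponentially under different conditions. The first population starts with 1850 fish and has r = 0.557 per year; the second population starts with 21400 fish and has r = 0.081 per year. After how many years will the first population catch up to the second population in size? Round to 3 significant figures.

Set 1850·e^(0.557t) = 21400·e^(0.081t).
e^((0.557 − 0.081)t) = 21400/1850 → e^(0.476·t) = 11.568.
0.476·t = ln(11.568) = 2.4482, so t = 2.4482/0.476 = 5.1433.

5.14 years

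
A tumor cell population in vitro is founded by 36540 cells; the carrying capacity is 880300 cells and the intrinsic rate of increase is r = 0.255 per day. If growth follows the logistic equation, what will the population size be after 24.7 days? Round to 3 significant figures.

A = (K − N₀)/N₀ = (880300 − 36540)/36540 = 23.091.
N(t) = K/(1 + A·e^(−rt)) = 880300/(1 + 23.091×e^(−0.255×24.7)).
e^(−6.298) = 0.0018391; denominator = 1 + 23.091×0.0018391 = 1.0425.
N = 880300/1.0425 = 844440.

844000 cells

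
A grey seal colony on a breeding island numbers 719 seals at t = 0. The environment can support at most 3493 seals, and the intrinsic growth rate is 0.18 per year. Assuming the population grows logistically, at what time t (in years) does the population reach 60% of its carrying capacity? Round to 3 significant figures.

A = (K − N₀)/N₀ = (3493 − 719)/719 = 3.8581.
Solve 3493/(1 + 3.8581·e^(−0.18t)) = 2095.8: 1 + 3.8581·e^(−0.18t) = 1.6667, so e^(−0.18t) = 0.172795.
−0.18·t = ln(0.172795) = -1.7556, so t = 1.7556/0.18 = 9.7536.

9.75 years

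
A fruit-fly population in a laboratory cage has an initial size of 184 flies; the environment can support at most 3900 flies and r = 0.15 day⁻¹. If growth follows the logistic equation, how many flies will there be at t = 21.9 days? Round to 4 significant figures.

A = (K − N₀)/N₀ = (3900 − 184)/184 = 20.196.
N(t) = K/(1 + A·e^(−rt)) = 3900/(1 + 20.196×e^(−0.15×21.9)).
e^(−3.285) = 0.037441; denominator = 1 + 20.196×0.037441 = 1.7561.
N = 3900/1.7561 = 2220.78.

2221 flies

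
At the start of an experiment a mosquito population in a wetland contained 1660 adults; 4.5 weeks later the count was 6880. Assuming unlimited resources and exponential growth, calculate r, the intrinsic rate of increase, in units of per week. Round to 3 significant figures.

0.316 per week

From N(t) = N₀·e^(rt): e^(r·4.5) = 6880/1660 = 4.1446.
r·4.5 = ln(4.1446) = 1.4218, so r = 1.4218/4.5 = 0.31596.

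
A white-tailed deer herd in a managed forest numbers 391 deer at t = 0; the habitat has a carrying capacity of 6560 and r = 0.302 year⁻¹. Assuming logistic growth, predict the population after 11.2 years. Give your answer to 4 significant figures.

4271 deer

A = (K − N₀)/N₀ = (6560 − 391)/391 = 15.777.
N(t) = K/(1 + A·e^(−rt)) = 6560/(1 + 15.777×e^(−0.302×11.2)).
e^(−3.382) = 0.033966; denominator = 1 + 15.777×0.033966 = 1.5359.
N = 6560/1.5359 = 4271.12.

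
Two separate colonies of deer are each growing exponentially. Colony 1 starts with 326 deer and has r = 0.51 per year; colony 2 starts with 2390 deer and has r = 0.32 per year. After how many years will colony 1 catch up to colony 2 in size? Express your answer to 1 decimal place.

Set 326·e^(0.51t) = 2390·e^(0.32t).
e^((0.51 − 0.32)t) = 2390/326 → e^(0.19·t) = 7.3313.
0.19·t = ln(7.3313) = 1.9922, so t = 1.9922/0.19 = 10.485.

10.5 years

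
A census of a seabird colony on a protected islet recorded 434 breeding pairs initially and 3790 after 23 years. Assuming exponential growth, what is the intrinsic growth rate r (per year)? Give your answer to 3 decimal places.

From N(t) = N₀·e^(rt): e^(r·23) = 3790/434 = 8.7327.
r·23 = ln(8.7327) = 2.1671, so r = 2.1671/23 = 0.094221.

0.094 per year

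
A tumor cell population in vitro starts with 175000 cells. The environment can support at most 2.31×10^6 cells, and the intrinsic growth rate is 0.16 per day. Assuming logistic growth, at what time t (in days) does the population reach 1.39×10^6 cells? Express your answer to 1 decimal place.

A = (K − N₀)/N₀ = (2.31×10^6 − 175000)/175000 = 12.2.
Solve 2.31×10^6/(1 + 12.2·e^(−0.16t)) = 1.39×10^6: 1 + 12.2·e^(−0.16t) = 1.6619, so e^(−0.16t) = 0.0542517.
−0.16·t = ln(0.0542517) = -2.9141, so t = 2.9141/0.16 = 18.213.

18.2 days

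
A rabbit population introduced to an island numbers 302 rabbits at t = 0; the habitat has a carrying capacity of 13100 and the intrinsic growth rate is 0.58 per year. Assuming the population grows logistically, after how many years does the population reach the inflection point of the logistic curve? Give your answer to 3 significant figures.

Logistic growth is fastest at N = K/2 = 6550.
A = (K − N₀)/N₀ = 42.377. Set K/(1 + A·e^(−rt)) = K/2 → A·e^(−rt) = 1.
e^(−0.58t) = 1/42.377 = 0.0235974, so t = ln(42.377)/0.58 = 3.7466/0.58 = 6.4597.

6.46 years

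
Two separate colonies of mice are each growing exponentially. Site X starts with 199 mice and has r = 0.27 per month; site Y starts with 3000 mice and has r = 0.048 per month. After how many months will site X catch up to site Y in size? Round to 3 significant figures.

Set 199·e^(0.27t) = 3000·e^(0.048t).
e^((0.27 − 0.048)t) = 3000/199 → e^(0.222·t) = 15.075.
0.222·t = ln(15.075) = 2.7131, so t = 2.7131/0.222 = 12.221.

12.2 months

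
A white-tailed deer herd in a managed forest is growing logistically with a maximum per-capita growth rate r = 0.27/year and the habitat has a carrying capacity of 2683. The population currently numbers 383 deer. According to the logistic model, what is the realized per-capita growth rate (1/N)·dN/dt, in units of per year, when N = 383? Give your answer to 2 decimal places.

(1/N)·dN/dt = r(1 − N/K) = 0.27 × (1 − 383/2683).
= 0.27 × 0.85725 = 0.23146.

0.23 per year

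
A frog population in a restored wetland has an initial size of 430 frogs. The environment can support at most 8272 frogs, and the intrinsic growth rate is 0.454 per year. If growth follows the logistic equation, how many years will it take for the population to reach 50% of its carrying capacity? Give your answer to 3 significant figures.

A = (K − N₀)/N₀ = (8272 − 430)/430 = 18.237.
Solve 8272/(1 + 18.237·e^(−0.454t)) = 4136: 1 + 18.237·e^(−0.454t) = 2, so e^(−0.454t) = 0.054833.
−0.454·t = ln(0.054833) = -2.9035, so t = 2.9035/0.454 = 6.3953.

6.40 years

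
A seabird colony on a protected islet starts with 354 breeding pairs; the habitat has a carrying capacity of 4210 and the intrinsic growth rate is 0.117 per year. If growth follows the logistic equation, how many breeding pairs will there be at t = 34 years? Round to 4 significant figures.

3497 breeding pairs

A = (K − N₀)/N₀ = (4210 − 354)/354 = 10.893.
N(t) = K/(1 + A·e^(−rt)) = 4210/(1 + 10.893×e^(−0.117×34)).
e^(−3.978) = 0.018723; denominator = 1 + 10.893×0.018723 = 1.2039.
N = 4210/1.2039 = 3496.84.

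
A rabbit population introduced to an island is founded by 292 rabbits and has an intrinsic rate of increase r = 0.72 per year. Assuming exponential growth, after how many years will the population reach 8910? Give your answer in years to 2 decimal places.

Set N₀·e^(rt) = 8910: e^(0.72·t) = 8910/292 = 30.514.
0.72·t = ln(30.514) = 3.4182, so t = 3.4182/0.72 = 4.7475.

4.75 years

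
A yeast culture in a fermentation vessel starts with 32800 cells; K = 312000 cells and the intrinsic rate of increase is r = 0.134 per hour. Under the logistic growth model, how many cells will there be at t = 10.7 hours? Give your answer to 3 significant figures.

103000 cells

A = (K − N₀)/N₀ = (312000 − 32800)/32800 = 8.5122.
N(t) = K/(1 + A·e^(−rt)) = 312000/(1 + 8.5122×e^(−0.134×10.7)).
e^(−1.434) = 0.2384; denominator = 1 + 8.5122×0.2384 = 3.0293.
N = 312000/3.0293 = 102993.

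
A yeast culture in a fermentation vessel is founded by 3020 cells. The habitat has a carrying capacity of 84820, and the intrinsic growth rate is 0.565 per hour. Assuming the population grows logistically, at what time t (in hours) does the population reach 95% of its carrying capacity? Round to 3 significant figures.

A = (K − N₀)/N₀ = (84820 − 3020)/3020 = 27.086.
Solve 84820/(1 + 27.086·e^(−0.565t)) = 80579: 1 + 27.086·e^(−0.565t) = 1.0526, so e^(−0.565t) = 0.00194312.
−0.565·t = ln(0.00194312) = -6.2435, so t = 6.2435/0.565 = 11.05.

11.1 hours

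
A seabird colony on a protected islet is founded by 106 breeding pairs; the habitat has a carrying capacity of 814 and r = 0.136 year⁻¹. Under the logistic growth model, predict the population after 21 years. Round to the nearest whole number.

588 breeding pairs

A = (K − N₀)/N₀ = (814 − 106)/106 = 6.6792.
N(t) = K/(1 + A·e^(−rt)) = 814/(1 + 6.6792×e^(−0.136×21)).
e^(−2.856) = 0.057498; denominator = 1 + 6.6792×0.057498 = 1.384.
N = 814/1.384 = 588.131.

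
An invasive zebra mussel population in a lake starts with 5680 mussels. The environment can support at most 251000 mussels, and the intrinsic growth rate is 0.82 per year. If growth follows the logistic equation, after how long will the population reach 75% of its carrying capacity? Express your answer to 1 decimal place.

A = (K − N₀)/N₀ = (251000 − 5680)/5680 = 43.19.
Solve 251000/(1 + 43.19·e^(−0.82t)) = 188250: 1 + 43.19·e^(−0.82t) = 1.3333, so e^(−0.82t) = 0.00771781.
−0.82·t = ln(0.00771781) = -4.8642, so t = 4.8642/0.82 = 5.932.

5.9 years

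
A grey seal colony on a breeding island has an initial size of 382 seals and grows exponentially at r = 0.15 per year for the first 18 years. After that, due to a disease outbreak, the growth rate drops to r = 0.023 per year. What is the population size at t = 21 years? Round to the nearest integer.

Phase 1: N(18) = 382·e^(0.15×18) = 382·e^2.7 = 5684.06.
Phase 2 runs for 21 − 18 = 3 years at r = 0.023.
N(21) = 5684.06·e^(0.023×3) = 5684.06·e^0.069 = 6090.11.

6090 seals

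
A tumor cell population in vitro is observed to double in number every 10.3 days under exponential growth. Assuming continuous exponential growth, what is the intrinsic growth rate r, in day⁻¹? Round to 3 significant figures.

0.0673 per day

r = ln(2)/t_d = 0.6931/10.3 = 0.067296.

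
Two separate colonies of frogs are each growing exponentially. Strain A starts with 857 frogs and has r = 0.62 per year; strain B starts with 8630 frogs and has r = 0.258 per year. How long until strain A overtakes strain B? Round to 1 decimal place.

6.4 years

Set 857·e^(0.62t) = 8630·e^(0.258t).
e^((0.62 − 0.258)t) = 8630/857 → e^(0.362·t) = 10.07.
0.362·t = ln(10.07) = 2.3096, so t = 2.3096/0.362 = 6.38.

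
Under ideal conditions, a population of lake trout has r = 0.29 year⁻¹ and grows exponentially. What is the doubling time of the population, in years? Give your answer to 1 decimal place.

2.4 years

Doubling time t_d = ln(2)/r = 0.6931/0.29 = 2.3902.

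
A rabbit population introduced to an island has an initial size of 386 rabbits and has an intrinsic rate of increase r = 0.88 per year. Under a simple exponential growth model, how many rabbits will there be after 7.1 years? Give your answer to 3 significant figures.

200000 rabbits

N(t) = N₀·e^(rt) = 386 × e^(0.88×7.1) = 386 × e^6.248.
e^6.248 ≈ 516.98, so N ≈ 386 × 516.98 = 199553.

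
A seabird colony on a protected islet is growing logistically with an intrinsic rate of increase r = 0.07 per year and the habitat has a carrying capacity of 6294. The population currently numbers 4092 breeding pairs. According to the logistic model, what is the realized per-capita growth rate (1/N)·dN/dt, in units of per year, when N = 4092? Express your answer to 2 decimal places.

0.02 per year

(1/N)·dN/dt = r(1 − N/K) = 0.07 × (1 − 4092/6294).
= 0.07 × 0.34986 = 0.02449.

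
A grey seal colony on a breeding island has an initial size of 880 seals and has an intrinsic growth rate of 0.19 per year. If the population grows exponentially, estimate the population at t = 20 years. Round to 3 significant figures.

N(t) = N₀·e^(rt) = 880 × e^(0.19×20) = 880 × e^3.8.
e^3.8 ≈ 44.701, so N ≈ 880 × 44.701 = 39337.

39300 seals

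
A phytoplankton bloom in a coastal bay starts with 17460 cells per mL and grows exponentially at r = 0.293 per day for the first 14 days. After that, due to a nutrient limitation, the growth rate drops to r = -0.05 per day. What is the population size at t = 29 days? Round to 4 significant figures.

Phase 1: N(14) = 17460·e^(0.293×14) = 17460·e^4.102 = 1.055651×10^6.
Phase 2 runs for 29 − 14 = 15 days at r = -0.05.
N(29) = 1.055651×10^6·e^(-0.05×15) = 1.055651×10^6·e^-0.75 = 498654.

498700 cells per mL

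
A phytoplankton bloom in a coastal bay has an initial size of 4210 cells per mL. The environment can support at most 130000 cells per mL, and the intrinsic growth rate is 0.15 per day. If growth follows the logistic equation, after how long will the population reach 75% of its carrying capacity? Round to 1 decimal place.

A = (K − N₀)/N₀ = (130000 − 4210)/4210 = 29.879.
Solve 130000/(1 + 29.879·e^(−0.15t)) = 97500: 1 + 29.879·e^(−0.15t) = 1.3333, so e^(−0.15t) = 0.0111562.
−0.15·t = ln(0.0111562) = -4.4958, so t = 4.4958/0.15 = 29.972.

30.0 days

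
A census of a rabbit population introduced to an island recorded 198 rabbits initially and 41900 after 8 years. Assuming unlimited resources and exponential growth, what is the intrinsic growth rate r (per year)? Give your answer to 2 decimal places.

0.67 per year

From N(t) = N₀·e^(rt): e^(r·8) = 41900/198 = 211.62.
r·8 = ln(211.62) = 5.3548, so r = 5.3548/8 = 0.66935.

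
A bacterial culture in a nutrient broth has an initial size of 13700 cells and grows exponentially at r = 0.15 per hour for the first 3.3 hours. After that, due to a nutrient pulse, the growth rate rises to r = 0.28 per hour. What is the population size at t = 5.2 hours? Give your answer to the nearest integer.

38260 cells

Phase 1: N(3.3) = 13700·e^(0.15×3.3) = 13700·e^0.495 = 22474.8.
Phase 2 runs for 5.2 − 3.3 = 1.9 hours at r = 0.28.
N(5.2) = 22474.8·e^(0.28×1.9) = 22474.8·e^0.532 = 38259.7.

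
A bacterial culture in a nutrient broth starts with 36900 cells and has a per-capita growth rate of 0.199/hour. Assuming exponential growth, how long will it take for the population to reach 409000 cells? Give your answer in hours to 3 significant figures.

Set N₀·e^(rt) = 409000: e^(0.199·t) = 409000/36900 = 11.084.
0.199·t = ln(11.084) = 2.4055, so t = 2.4055/0.199 = 12.088.

12.1 hours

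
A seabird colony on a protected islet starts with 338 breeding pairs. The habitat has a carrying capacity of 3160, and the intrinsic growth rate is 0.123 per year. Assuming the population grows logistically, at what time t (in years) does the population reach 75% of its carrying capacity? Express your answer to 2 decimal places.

26.19 years

A = (K − N₀)/N₀ = (3160 − 338)/338 = 8.3491.
Solve 3160/(1 + 8.3491·e^(−0.123t)) = 2370: 1 + 8.3491·e^(−0.123t) = 1.3333, so e^(−0.123t) = 0.0399244.
−0.123·t = ln(0.0399244) = -3.2208, so t = 3.2208/0.123 = 26.185.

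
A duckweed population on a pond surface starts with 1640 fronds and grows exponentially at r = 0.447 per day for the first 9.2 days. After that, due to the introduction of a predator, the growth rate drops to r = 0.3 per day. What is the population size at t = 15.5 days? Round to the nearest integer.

Phase 1: N(9.2) = 1640·e^(0.447×9.2) = 1640·e^4.112 = 100193.
Phase 2 runs for 15.5 − 9.2 = 6.3 days at r = 0.3.
N(15.5) = 100193·e^(0.3×6.3) = 100193·e^1.89 = 663213.

663213 fronds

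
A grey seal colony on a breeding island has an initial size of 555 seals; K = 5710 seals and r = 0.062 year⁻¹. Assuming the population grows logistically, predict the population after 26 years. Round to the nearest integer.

2001 seals

A = (K − N₀)/N₀ = (5710 − 555)/555 = 9.2883.
N(t) = K/(1 + A·e^(−rt)) = 5710/(1 + 9.2883×e^(−0.062×26)).
e^(−1.612) = 0.19949; denominator = 1 + 9.2883×0.19949 = 2.8529.
N = 5710/2.8529 = 2001.47.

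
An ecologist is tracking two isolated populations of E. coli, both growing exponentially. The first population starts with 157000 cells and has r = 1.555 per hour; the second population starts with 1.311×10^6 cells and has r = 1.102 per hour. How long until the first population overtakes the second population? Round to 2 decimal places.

4.68 hours

Set 157000·e^(1.555t) = 1.311×10^6·e^(1.102t).
e^((1.555 − 1.102)t) = 1.311×10^6/157000 → e^(0.453·t) = 8.3503.
0.453·t = ln(8.3503) = 2.1223, so t = 2.1223/0.453 = 4.685.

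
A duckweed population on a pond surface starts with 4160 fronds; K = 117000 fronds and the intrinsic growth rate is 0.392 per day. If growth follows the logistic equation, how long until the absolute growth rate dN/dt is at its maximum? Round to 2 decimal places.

8.42 days

Logistic growth is fastest at N = K/2 = 58500.
A = (K − N₀)/N₀ = 27.125. Set K/(1 + A·e^(−rt)) = K/2 → A·e^(−rt) = 1.
e^(−0.392t) = 1/27.125 = 0.0368664, so t = ln(27.125)/0.392 = 3.3005/0.392 = 8.4195.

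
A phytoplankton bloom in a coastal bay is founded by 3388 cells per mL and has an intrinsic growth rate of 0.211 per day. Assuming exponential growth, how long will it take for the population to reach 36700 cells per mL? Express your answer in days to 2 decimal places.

11.29 days

Set N₀·e^(rt) = 36700: e^(0.211·t) = 36700/3388 = 10.832.
0.211·t = ln(10.832) = 2.3825, so t = 2.3825/0.211 = 11.292.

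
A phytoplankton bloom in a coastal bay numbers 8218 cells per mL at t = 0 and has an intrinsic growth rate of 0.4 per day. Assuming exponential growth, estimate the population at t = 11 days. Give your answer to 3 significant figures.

669000 cells per mL

N(t) = N₀·e^(rt) = 8218 × e^(0.4×11) = 8218 × e^4.4.
e^4.4 ≈ 81.451, so N ≈ 8218 × 81.451 = 669363.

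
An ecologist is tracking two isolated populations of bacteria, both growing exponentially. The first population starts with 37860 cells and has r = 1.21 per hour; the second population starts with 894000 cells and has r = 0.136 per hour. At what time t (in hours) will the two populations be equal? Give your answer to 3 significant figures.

2.94 hours

Set 37860·e^(1.21t) = 894000·e^(0.136t).
e^((1.21 − 0.136)t) = 894000/37860 → e^(1.074·t) = 23.613.
1.074·t = ln(23.613) = 3.1618, so t = 3.1618/1.074 = 2.944.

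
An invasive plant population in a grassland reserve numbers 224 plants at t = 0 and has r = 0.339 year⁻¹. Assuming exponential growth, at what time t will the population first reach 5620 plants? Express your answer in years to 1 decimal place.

Set N₀·e^(rt) = 5620: e^(0.339·t) = 5620/224 = 25.089.
0.339·t = ln(25.089) = 3.2224, so t = 3.2224/0.339 = 9.5057.

9.5 years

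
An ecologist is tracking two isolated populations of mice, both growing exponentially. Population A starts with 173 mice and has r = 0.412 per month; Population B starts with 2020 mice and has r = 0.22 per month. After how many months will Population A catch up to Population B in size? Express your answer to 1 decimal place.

12.8 months

Set 173·e^(0.412t) = 2020·e^(0.22t).
e^((0.412 − 0.22)t) = 2020/173 → e^(0.192·t) = 11.676.
0.192·t = ln(11.676) = 2.4576, so t = 2.4576/0.192 = 12.8.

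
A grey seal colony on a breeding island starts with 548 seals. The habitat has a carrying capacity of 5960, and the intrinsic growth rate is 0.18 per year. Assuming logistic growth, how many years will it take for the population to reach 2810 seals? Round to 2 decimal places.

A = (K − N₀)/N₀ = (5960 − 548)/548 = 9.8759.
Solve 5960/(1 + 9.8759·e^(−0.18t)) = 2810: 1 + 9.8759·e^(−0.18t) = 2.121, so e^(−0.18t) = 0.113508.
−0.18·t = ln(0.113508) = -2.1759, so t = 2.1759/0.18 = 12.088.

12.09 years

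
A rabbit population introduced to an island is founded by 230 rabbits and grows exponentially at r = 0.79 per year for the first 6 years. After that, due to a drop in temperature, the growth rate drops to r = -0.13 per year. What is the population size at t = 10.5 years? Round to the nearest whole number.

Phase 1: N(6) = 230·e^(0.79×6) = 230·e^4.74 = 26319.9.
Phase 2 runs for 10.5 − 6 = 4.5 years at r = -0.13.
N(10.5) = 26319.9·e^(-0.13×4.5) = 26319.9·e^-0.585 = 14663.

14663 rabbits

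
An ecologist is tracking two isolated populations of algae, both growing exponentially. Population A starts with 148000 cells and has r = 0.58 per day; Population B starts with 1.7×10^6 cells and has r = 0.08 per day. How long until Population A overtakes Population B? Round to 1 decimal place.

Set 148000·e^(0.58t) = 1.7×10^6·e^(0.08t).
e^((0.58 − 0.08)t) = 1.7×10^6/148000 → e^(0.5·t) = 11.486.
0.5·t = ln(11.486) = 2.4412, so t = 2.4412/0.5 = 4.8823.

4.9 days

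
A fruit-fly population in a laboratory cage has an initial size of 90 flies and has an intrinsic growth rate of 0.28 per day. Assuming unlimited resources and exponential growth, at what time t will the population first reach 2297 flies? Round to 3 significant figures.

Set N₀·e^(rt) = 2297: e^(0.28·t) = 2297/90 = 25.522.
0.28·t = ln(25.522) = 3.2395, so t = 3.2395/0.28 = 11.57.

11.6 days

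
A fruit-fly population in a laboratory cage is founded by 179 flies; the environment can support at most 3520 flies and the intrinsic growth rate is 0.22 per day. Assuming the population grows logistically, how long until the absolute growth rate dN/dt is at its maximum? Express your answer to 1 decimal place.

Logistic growth is fastest at N = K/2 = 1760.
A = (K − N₀)/N₀ = 18.665. Set K/(1 + A·e^(−rt)) = K/2 → A·e^(−rt) = 1.
e^(−0.22t) = 1/18.665 = 0.0535768, so t = ln(18.665)/0.22 = 2.9266/0.22 = 13.303.

13.3 days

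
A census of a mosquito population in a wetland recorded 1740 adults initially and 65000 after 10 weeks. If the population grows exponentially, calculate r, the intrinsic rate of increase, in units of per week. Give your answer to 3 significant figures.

0.362 per week

From N(t) = N₀·e^(rt): e^(r·10) = 65000/1740 = 37.356.
r·10 = ln(37.356) = 3.6205, so r = 3.6205/10 = 0.36205.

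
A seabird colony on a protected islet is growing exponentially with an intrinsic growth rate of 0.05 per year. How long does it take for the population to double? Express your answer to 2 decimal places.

13.86 years

Doubling time t_d = ln(2)/r = 0.6931/0.05 = 13.863.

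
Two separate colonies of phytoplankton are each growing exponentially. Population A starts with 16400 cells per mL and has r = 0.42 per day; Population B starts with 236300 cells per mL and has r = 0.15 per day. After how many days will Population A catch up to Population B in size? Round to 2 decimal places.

9.88 days

Set 16400·e^(0.42t) = 236300·e^(0.15t).
e^((0.42 − 0.15)t) = 236300/16400 → e^(0.27·t) = 14.409.
0.27·t = ln(14.409) = 2.6678, so t = 2.6678/0.27 = 9.8808.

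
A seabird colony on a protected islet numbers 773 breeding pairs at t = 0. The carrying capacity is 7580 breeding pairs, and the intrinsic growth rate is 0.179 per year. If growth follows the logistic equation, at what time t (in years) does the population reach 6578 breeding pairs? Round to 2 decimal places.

A = (K − N₀)/N₀ = (7580 − 773)/773 = 8.806.
Solve 7580/(1 + 8.806·e^(−0.179t)) = 6578: 1 + 8.806·e^(−0.179t) = 1.1523, so e^(−0.179t) = 0.0172981.
−0.179·t = ln(0.0172981) = -4.0572, so t = 4.0572/0.179 = 22.666.

22.67 years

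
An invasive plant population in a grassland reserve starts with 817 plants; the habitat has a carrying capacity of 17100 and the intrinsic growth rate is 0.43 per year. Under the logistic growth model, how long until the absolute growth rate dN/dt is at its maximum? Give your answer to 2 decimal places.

Logistic growth is fastest at N = K/2 = 8550.
A = (K − N₀)/N₀ = 19.93. Set K/(1 + A·e^(−rt)) = K/2 → A·e^(−rt) = 1.
e^(−0.43t) = 1/19.93 = 0.050175, so t = ln(19.93)/0.43 = 2.9922/0.43 = 6.9587.

6.96 years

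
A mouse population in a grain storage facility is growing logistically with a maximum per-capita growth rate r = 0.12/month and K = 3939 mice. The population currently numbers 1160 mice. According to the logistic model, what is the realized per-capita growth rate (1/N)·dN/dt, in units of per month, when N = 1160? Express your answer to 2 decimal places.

(1/N)·dN/dt = r(1 − N/K) = 0.12 × (1 − 1160/3939).
= 0.12 × 0.70551 = 0.084661.

0.08 per month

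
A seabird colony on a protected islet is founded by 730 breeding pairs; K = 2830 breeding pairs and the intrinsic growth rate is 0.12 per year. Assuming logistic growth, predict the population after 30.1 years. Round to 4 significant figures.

2626 breeding pairs

A = (K − N₀)/N₀ = (2830 − 730)/730 = 2.8767.
N(t) = K/(1 + A·e^(−rt)) = 2830/(1 + 2.8767×e^(−0.12×30.1)).
e^(−3.612) = 0.026998; denominator = 1 + 2.8767×0.026998 = 1.0777.
N = 2830/1.0777 = 2626.05.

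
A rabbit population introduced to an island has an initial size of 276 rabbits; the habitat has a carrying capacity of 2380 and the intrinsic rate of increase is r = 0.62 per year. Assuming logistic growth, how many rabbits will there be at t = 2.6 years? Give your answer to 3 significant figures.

A = (K − N₀)/N₀ = (2380 − 276)/276 = 7.6232.
N(t) = K/(1 + A·e^(−rt)) = 2380/(1 + 7.6232×e^(−0.62×2.6)).
e^(−1.612) = 0.19949; denominator = 1 + 7.6232×0.19949 = 2.5207.
N = 2380/2.5207 = 944.169.

944 rabbits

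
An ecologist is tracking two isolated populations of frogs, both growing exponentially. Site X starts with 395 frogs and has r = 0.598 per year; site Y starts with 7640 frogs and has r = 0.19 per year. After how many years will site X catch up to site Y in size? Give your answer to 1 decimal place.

Set 395·e^(0.598t) = 7640·e^(0.19t).
e^((0.598 − 0.19)t) = 7640/395 → e^(0.408·t) = 19.342.
0.408·t = ln(19.342) = 2.9623, so t = 2.9623/0.408 = 7.2605.

7.3 years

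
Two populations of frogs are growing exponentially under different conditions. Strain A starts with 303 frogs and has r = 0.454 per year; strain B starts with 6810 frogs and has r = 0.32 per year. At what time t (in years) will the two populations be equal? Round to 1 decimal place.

Set 303·e^(0.454t) = 6810·e^(0.32t).
e^((0.454 − 0.32)t) = 6810/303 → e^(0.134·t) = 22.475.
0.134·t = ln(22.475) = 3.1124, so t = 3.1124/0.134 = 23.227.

23.2 years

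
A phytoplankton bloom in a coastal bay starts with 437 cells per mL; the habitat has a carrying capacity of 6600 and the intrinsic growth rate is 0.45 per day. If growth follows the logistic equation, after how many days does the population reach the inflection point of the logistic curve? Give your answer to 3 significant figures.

5.88 days

Logistic growth is fastest at N = K/2 = 3300.
A = (K − N₀)/N₀ = 14.103. Set K/(1 + A·e^(−rt)) = K/2 → A·e^(−rt) = 1.
e^(−0.45t) = 1/14.103 = 0.070907, so t = ln(14.103)/0.45 = 2.6464/0.45 = 5.8809.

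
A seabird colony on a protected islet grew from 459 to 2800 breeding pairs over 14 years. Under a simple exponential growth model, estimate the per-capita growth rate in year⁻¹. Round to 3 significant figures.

0.129 per year

From N(t) = N₀·e^(rt): e^(r·14) = 2800/459 = 6.1002.
r·14 = ln(6.1002) = 1.8083, so r = 1.8083/14 = 0.12917.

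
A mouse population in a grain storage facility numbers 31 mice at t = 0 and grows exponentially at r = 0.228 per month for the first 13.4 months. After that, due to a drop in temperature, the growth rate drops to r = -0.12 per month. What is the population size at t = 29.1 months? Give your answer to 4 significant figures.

Phase 1: N(13.4) = 31·e^(0.228×13.4) = 31·e^3.055 = 657.988.
Phase 2 runs for 29.1 − 13.4 = 15.7 months at r = -0.12.
N(29.1) = 657.988·e^(-0.12×15.7) = 657.988·e^-1.884 = 100.002.

100.0 mice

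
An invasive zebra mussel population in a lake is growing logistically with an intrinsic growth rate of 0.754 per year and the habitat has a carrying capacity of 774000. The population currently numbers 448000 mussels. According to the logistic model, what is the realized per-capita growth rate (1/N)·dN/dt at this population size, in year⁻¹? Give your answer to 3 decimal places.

0.318 per year

(1/N)·dN/dt = r(1 − N/K) = 0.754 × (1 − 448000/774000).
= 0.754 × 0.42119 = 0.31758.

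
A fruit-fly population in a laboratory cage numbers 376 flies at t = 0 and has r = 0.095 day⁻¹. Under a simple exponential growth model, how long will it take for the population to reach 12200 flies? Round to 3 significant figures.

Set N₀·e^(rt) = 12200: e^(0.095·t) = 12200/376 = 32.447.
0.095·t = ln(32.447) = 3.4796, so t = 3.4796/0.095 = 36.627.

36.6 days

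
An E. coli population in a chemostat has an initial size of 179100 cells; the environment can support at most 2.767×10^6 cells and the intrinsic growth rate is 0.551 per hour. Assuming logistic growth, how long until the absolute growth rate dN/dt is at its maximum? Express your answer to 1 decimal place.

Logistic growth is fastest at N = K/2 = 1.3835×10^6.
A = (K − N₀)/N₀ = 14.449. Set K/(1 + A·e^(−rt)) = K/2 → A·e^(−rt) = 1.
e^(−0.551t) = 1/14.449 = 0.0692067, so t = ln(14.449)/0.551 = 2.6707/0.551 = 4.8469.

4.8 hours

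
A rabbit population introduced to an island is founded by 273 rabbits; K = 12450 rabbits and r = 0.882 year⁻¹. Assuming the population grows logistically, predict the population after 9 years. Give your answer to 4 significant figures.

12250 rabbits

A = (K − N₀)/N₀ = (12450 − 273)/273 = 44.604.
N(t) = K/(1 + A·e^(−rt)) = 12450/(1 + 44.604×e^(−0.882×9)).
e^(−7.938) = 0.00035692; denominator = 1 + 44.604×0.00035692 = 1.0159.
N = 12450/1.0159 = 12254.9.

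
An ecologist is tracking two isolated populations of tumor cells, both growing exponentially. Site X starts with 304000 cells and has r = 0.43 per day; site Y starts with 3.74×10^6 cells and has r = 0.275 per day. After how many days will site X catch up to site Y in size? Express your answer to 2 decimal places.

Set 304000·e^(0.43t) = 3.74×10^6·e^(0.275t).
e^((0.43 − 0.275)t) = 3.74×10^6/304000 → e^(0.155·t) = 12.303.
0.155·t = ln(12.303) = 2.5098, so t = 2.5098/0.155 = 16.192.

16.19 days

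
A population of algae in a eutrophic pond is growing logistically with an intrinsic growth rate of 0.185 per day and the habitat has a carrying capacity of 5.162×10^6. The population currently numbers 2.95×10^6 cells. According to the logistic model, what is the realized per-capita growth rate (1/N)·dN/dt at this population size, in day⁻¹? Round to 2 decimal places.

(1/N)·dN/dt = r(1 − N/K) = 0.185 × (1 − 2.95×10^6/5.162×10^6).
= 0.185 × 0.42852 = 0.079275.

0.08 per day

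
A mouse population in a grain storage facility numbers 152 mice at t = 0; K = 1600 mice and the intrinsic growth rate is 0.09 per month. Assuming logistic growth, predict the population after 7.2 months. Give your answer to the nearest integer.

A = (K − N₀)/N₀ = (1600 − 152)/152 = 9.5263.
N(t) = K/(1 + A·e^(−rt)) = 1600/(1 + 9.5263×e^(−0.09×7.2)).
e^(−0.648) = 0.52309; denominator = 1 + 9.5263×0.52309 = 5.9831.
N = 1600/5.9831 = 267.419.

267 mice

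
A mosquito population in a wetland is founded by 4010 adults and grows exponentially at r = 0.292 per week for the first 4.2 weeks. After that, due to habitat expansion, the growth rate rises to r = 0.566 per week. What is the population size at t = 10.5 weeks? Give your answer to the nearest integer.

Phase 1: N(4.2) = 4010·e^(0.292×4.2) = 4010·e^1.226 = 13669.8.
Phase 2 runs for 10.5 − 4.2 = 6.3 weeks at r = 0.566.
N(10.5) = 13669.8·e^(0.566×6.3) = 13669.8·e^3.566 = 483471.

483471 adults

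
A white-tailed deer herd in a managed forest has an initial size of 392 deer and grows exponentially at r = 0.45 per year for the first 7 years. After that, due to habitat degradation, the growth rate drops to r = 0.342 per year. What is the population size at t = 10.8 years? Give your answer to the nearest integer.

Phase 1: N(7) = 392·e^(0.45×7) = 392·e^3.15 = 9147.74.
Phase 2 runs for 10.8 − 7 = 3.8 years at r = 0.342.
N(10.8) = 9147.74·e^(0.342×3.8) = 9147.74·e^1.3 = 33552.3.

33552 deer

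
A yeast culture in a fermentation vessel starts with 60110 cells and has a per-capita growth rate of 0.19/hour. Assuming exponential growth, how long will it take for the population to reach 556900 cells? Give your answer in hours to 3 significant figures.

Set N₀·e^(rt) = 556900: e^(0.19·t) = 556900/60110 = 9.2647.
0.19·t = ln(9.2647) = 2.2262, so t = 2.2262/0.19 = 11.717.

11.7 hours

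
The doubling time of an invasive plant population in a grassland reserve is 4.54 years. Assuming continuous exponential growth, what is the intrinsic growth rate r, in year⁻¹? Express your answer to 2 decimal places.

r = ln(2)/t_d = 0.6931/4.54 = 0.15268.

0.15 per year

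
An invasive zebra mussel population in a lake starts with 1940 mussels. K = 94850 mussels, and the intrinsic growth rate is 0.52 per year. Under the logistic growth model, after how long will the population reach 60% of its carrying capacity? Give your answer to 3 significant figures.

8.22 years

A = (K − N₀)/N₀ = (94850 − 1940)/1940 = 47.892.
Solve 94850/(1 + 47.892·e^(−0.52t)) = 56910: 1 + 47.892·e^(−0.52t) = 1.6667, so e^(−0.52t) = 0.0139203.
−0.52·t = ln(0.0139203) = -4.2744, so t = 4.2744/0.52 = 8.22.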